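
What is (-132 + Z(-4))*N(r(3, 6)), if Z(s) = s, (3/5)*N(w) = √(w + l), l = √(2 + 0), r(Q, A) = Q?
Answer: -680*√(3 + √2)/3 ≈ -476.23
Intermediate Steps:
l = √2 ≈ 1.4142
N(w) = 5*√(w + √2)/3
(-132 + Z(-4))*N(r(3, 6)) = (-132 - 4)*(5*√(3 + √2)/3) = -680*√(3 + √2)/3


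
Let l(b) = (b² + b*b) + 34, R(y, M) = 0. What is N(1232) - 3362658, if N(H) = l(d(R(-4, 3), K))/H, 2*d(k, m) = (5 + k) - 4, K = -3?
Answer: -8285589243/2464 ≈ -3.3627e+6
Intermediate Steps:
d(k, m) = ½ + k/2 (d(k, m) = ((5 + k) - 4)/2 = (1 + k)/2 = ½ + k/2)
l(b) = 34 + 2*b² (l(b) = (b² + b²) + 34 = 2*b² + 34 = 34 + 2*b²)
N(H) = 69/(2*H) (N(H) = (34 + 2*(½ + (½)*0)²)/H = (34 + 2*(½ + 0)²)/H = (34 + 2*(½)²)/H = (34 + 2*(¼))/H = (34 + ½)/H = 69/(2*H))
N(1232) - 3362658 = (69/2)/1232 - 3362658 = (69/2)*(1/1232) - 3362658 = 69/2464 - 3362658 = -8285589243/2464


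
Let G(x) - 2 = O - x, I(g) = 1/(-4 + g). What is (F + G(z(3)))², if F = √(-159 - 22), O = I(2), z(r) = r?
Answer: (-3 + 2*I*√181)²/4 ≈ -178.75 - 40.361*I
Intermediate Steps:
O = -½ (O = 1/(-4 + 2) = 1/(-2) = -½ ≈ -0.50000)
F = I*√181 (F = √(-181) = I*√181 ≈ 13.454*I)
G(x) = 3/2 - x (G(x) = 2 + (-½ - x) = 3/2 - x)
(F + G(z(3)))² = (I*√181 + (3/2 - 1*3))² = (I*√181 + (3/2 - 3))² = (I*√181 - 3/2)² = (-3/2 + I*√181)²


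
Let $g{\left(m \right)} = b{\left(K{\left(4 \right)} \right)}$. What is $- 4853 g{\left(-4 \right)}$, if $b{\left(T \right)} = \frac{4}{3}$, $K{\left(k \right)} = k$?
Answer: $- \frac{19412}{3} \approx -6470.7$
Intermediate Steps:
$b{\left(T \right)} = \frac{4}{3}$ ($b{\left(T \right)} = 4 \cdot \frac{1}{3} = \frac{4}{3}$)
$g{\left(m \right)} = \frac{4}{3}$
$- 4853 g{\left(-4 \right)} = - \frac{4853 \cdot 4}{3} = \left(-1\right) \frac{19412}{3} = - \frac{19412}{3}$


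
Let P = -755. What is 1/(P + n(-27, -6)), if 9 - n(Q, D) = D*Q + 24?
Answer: -1/932 ≈ -0.0010730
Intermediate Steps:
n(Q, D) = -15 - D*Q (n(Q, D) = 9 - (D*Q + 24) = 9 - (24 + D*Q) = 9 + (-24 - D*Q) = -15 - D*Q)
1/(P + n(-27, -6)) = 1/(-755 + (-15 - 1*(-6)*(-27))) = 1/(-755 + (-15 - 162)) = 1/(-755 - 177) = 1/(-932) = -1/932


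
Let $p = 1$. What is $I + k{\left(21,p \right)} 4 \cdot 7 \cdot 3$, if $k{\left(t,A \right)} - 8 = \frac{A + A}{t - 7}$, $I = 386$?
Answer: $1070$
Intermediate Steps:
$k{\left(t,A \right)} = 8 + \frac{2 A}{-7 + t}$ ($k{\left(t,A \right)} = 8 + \frac{A + A}{t - 7} = 8 + \frac{2 A}{-7 + t}$)
$I + k{\left(21,p \right)} 4 \cdot 7 \cdot 3 = 386 + \frac{2 \left(-28 + 1 + 4 \cdot 21\right)}{-7 + 21} \cdot 4 \cdot 7 \cdot 3 = 386 + \frac{2 \left(-28 + 1 + 84\right)}{14} \cdot 28 \cdot 3 = 386 + 2 \cdot \frac{1}{14} \cdot 57 \cdot 84 = 386 + \frac{57}{7} \cdot 84 = 386 + 684 = 1070$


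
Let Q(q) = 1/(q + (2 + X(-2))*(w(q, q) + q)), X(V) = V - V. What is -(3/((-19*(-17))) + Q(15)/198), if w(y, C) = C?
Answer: -44873/4796550 ≈ -0.0093553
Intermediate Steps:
X(V) = 0
Q(q) = 1/(5*q) (Q(q) = 1/(q + (2 + 0)*(q + q)) = 1/(q + 2*(2*q)) = 1/(q + 4*q) = 1/(5*q))
-(3/((-19*(-17))) + Q(15)/198) = -(3/((-19*(-17))) + ((1/5)/15)/198) = -(3/323 + ((1/5)*(1/15))*(1/198)) = -(3*(1/323) + (1/75)*(1/198)) = -(3/323 + 1/14850) = -1*44873/4796550 = -44873/4796550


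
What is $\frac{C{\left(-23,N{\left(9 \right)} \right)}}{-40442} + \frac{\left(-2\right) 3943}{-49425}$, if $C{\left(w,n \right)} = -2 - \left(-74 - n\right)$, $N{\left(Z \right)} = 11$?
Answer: $\frac{314823337}{1998845850} \approx 0.1575$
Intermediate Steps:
$C{\left(w,n \right)} = 72 + n$ ($C{\left(w,n \right)} = -2 + \left(74 + n\right) = 72 + n$)
$\frac{C{\left(-23,N{\left(9 \right)} \right)}}{-40442} + \frac{\left(-2\right) 3943}{-49425} = \frac{72 + 11}{-40442} + \frac{\left(-2\right) 3943}{-49425} = 83 \left(- \frac{1}{40442}\right) - - \frac{7886}{49425} = - \frac{83}{40442} + \frac{7886}{49425} = \frac{314823337}{1998845850}$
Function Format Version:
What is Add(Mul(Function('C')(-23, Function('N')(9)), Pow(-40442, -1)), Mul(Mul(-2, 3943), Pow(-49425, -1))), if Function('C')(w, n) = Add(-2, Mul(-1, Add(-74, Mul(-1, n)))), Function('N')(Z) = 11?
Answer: Rational(314823337, 1998845850) ≈ 0.15750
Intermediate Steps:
Function('C')(w, n) = Add(72, n) (Function('C')(w, n) = Add(-2, Add(74, n)) = Add(72, n))
Add(Mul(Function('C')(-23, Function('N')(9)), Pow(-40442, -1)), Mul(Mul(-2, 3943), Pow(-49425, -1))) = Add(Mul(Add(72, 11), Pow(-40442, -1)), Mul(Mul(-2, 3943), Pow(-49425, -1))) = Add(Mul(83, Rational(-1, 40442)), Mul(-7886, Rational(-1, 49425))) = Add(Rational(-83, 40442), Rational(7886, 49425)) = Rational(314823337, 1998845850)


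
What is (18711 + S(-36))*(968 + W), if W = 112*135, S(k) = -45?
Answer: 300298608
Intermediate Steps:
W = 15120
(18711 + S(-36))*(968 + W) = (18711 - 45)*(968 + 15120) = 18666*16088 = 300298608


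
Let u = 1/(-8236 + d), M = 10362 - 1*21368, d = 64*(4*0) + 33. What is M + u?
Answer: -90282219/8203 ≈ -11006.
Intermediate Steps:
d = 33 (d = 64*0 + 33 = 0 + 33 = 33)
M = -11006 (M = 10362 - 21368 = -11006)
u = -1/8203 (u = 1/(-8236 + 33) = 1/(-8203) = -1/8203 ≈ -0.00012191)
M + u = -11006 - 1/8203 = -90282219/8203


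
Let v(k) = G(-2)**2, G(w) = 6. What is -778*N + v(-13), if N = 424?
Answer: -329836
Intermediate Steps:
v(k) = 36 (v(k) = 6**2 = 36)
-778*N + v(-13) = -778*424 + 36 = -329872 + 36 = -329836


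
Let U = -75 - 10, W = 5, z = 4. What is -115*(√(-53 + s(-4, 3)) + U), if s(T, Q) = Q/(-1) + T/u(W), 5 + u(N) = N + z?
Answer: 9775 - 115*I*√57 ≈ 9775.0 - 868.23*I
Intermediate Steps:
u(N) = -1 + N (u(N) = -5 + (N + 4) = -5 + (4 + N) = -1 + N)
s(T, Q) = -Q + T/4 (s(T, Q) = Q/(-1) + T/(-1 + 5) = Q*(-1) + T/4 = -Q + T*(¼) = -Q + T/4)
U = -85
-115*(√(-53 + s(-4, 3)) + U) = -115*(√(-53 + (-1*3 + (¼)*(-4))) - 85) = -115*(√(-53 + (-3 - 1)) - 85) = -115*(√(-53 - 4) - 85) = -115*(√(-57) - 85) = -115*(I*√57 - 85) = -115*(-85 + I*√57) = 9775 - 115*I*√57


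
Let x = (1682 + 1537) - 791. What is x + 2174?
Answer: 4602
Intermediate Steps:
x = 2428 (x = 3219 - 791 = 2428)
x + 2174 = 2428 + 2174 = 4602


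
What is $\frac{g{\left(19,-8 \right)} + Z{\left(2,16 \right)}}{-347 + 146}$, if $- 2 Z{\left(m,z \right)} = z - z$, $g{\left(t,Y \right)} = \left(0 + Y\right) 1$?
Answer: $\frac{8}{201} \approx 0.039801$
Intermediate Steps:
$g{\left(t,Y \right)} = Y$ ($g{\left(t,Y \right)} = Y 1 = Y$)
$Z{\left(m,z \right)} = 0$ ($Z{\left(m,z \right)} = - \frac{z - z}{2} = \left(- \frac{1}{2}\right) 0 = 0$)
$\frac{g{\left(19,-8 \right)} + Z{\left(2,16 \right)}}{-347 + 146} = \frac{-8 + 0}{-347 + 146} = \frac{1}{-201} \left(-8\right) = \left(- \frac{1}{201}\right) \left(-8\right) = \frac{8}{201}$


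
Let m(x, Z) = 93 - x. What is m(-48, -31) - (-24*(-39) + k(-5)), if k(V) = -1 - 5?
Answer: -789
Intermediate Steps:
k(V) = -6
m(-48, -31) - (-24*(-39) + k(-5)) = (93 - 1*(-48)) - (-24*(-39) - 6) = (93 + 48) - (936 - 6) = 141 - 1*930 = 141 - 930 = -789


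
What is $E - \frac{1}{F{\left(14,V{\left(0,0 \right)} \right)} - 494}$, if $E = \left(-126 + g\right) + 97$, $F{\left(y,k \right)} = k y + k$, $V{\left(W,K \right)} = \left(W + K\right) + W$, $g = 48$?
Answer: $\frac{9387}{494} \approx 19.002$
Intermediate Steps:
$V{\left(W,K \right)} = K + 2 W$ ($V{\left(W,K \right)} = \left(K + W\right) + W = K + 2 W$)
$F{\left(y,k \right)} = k + k y$
$E = 19$ ($E = \left(-126 + 48\right) + 97 = -78 + 97 = 19$)
$E - \frac{1}{F{\left(14,V{\left(0,0 \right)} \right)} - 494} = 19 - \frac{1}{\left(0 + 2 \cdot 0\right) \left(1 + 14\right) - 494} = 19 - \frac{1}{\left(0 + 0\right) 15 - 494} = 19 - \frac{1}{0 \cdot 15 - 494} = 19 - \frac{1}{0 - 494} = 19 - \frac{1}{-494} = 19 - - \frac{1}{494} = 19 + \frac{1}{494} = \frac{9387}{494}$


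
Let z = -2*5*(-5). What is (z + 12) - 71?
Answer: -9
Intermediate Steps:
z = 50 (z = -10*(-5) = 50)
(z + 12) - 71 = (50 + 12) - 71 = 62 - 71 = -9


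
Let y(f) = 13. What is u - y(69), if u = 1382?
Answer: 1369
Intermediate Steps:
u - y(69) = 1382 - 1*13 = 1382 - 13 = 1369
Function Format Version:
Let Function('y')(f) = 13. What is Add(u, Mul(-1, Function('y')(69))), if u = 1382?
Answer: 1369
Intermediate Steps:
Add(u, Mul(-1, Function('y')(69))) = Add(1382, Mul(-1, 13)) = Add(1382, -13) = 1369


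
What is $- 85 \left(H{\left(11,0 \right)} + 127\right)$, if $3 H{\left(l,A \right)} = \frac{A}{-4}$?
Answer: $-10795$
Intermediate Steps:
$H{\left(l,A \right)} = - \frac{A}{12}$ ($H{\left(l,A \right)} = \frac{A \frac{1}{-4}}{3} = \frac{A \left(- \frac{1}{4}\right)}{3} = \frac{\left(- \frac{1}{4}\right) A}{3} = - \frac{A}{12}$)
$- 85 \left(H{\left(11,0 \right)} + 127\right) = - 85 \left(\left(- \frac{1}{12}\right) 0 + 127\right) = - 85 \left(0 + 127\right) = \left(-85\right) 127 = -10795$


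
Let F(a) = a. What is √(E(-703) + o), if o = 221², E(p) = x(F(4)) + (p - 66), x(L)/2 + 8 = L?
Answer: 8*√751 ≈ 219.24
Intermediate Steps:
x(L) = -16 + 2*L
E(p) = -74 + p (E(p) = (-16 + 2*4) + (p - 66) = (-16 + 8) + (-66 + p) = -8 + (-66 + p) = -74 + p)
o = 48841
√(E(-703) + o) = √((-74 - 703) + 48841) = √(-777 + 48841) = √48064 = 8*√751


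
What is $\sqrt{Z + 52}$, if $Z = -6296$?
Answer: $2 i \sqrt{1561} \approx 79.019 i$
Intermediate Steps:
$\sqrt{Z + 52} = \sqrt{-6296 + 52} = \sqrt{-6244} = 2 i \sqrt{1561}$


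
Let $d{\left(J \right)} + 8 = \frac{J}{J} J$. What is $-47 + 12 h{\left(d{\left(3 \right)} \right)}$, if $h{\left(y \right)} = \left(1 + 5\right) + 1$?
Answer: $37$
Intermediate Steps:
$d{\left(J \right)} = -8 + J$ ($d{\left(J \right)} = -8 + \frac{J}{J} J = -8 + 1 J = -8 + J$)
$h{\left(y \right)} = 7$ ($h{\left(y \right)} = 6 + 1 = 7$)
$-47 + 12 h{\left(d{\left(3 \right)} \right)} = -47 + 12 \cdot 7 = -47 + 84 = 37$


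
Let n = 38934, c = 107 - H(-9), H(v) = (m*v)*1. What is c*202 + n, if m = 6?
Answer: 71456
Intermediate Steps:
H(v) = 6*v (H(v) = (6*v)*1 = 6*v)
c = 161 (c = 107 - 6*(-9) = 107 - 1*(-54) = 107 + 54 = 161)
c*202 + n = 161*202 + 38934 = 32522 + 38934 = 71456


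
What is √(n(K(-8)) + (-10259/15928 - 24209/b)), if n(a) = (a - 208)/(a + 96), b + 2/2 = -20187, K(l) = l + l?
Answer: I*√1850425560418270/28710220 ≈ 1.4983*I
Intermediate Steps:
K(l) = 2*l
b = -20188 (b = -1 - 20187 = -20188)
n(a) = (-208 + a)/(96 + a)
√(n(K(-8)) + (-10259/15928 - 24209/b)) = √((-208 + 2*(-8))/(96 + 2*(-8)) + (-10259/15928 - 24209/(-20188))) = √((-208 - 16)/(96 - 16) + (-10259*1/15928 - 24209*(-1/20188))) = √(-224/80 + (-10259/15928 + 24209/20188)) = √((1/80)*(-224) + 44623065/80388616) = √(-14/5 + 44623065/80388616) = √(-902325299/401943080) = I*√1850425560418270/28710220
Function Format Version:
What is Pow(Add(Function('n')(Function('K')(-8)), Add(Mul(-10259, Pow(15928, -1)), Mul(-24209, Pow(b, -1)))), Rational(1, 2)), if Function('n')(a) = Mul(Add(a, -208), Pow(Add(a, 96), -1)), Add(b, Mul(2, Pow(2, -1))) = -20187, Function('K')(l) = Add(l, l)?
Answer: Mul(Rational(1, 28710220), I, Pow(1850425560418270, Rational(1, 2))) ≈ Mul(1.4983, I)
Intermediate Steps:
Function('K')(l) = Mul(2, l)
b = -20188 (b = Add(-1, -20187) = -20188)
Function('n')(a) = Mul(Pow(Add(96, a), -1), Add(-208, a)) (Function('n')(a) = Mul(Add(-208, a), Pow(Add(96, a), -1)) = Mul(Pow(Add(96, a), -1), Add(-208, a)))
Pow(Add(Function('n')(Function('K')(-8)), Add(Mul(-10259, Pow(15928, -1)), Mul(-24209, Pow(b, -1)))), Rational(1, 2)) = Pow(Add(Mul(Pow(Add(96, Mul(2, -8)), -1), Add(-208, Mul(2, -8))), Add(Mul(-10259, Pow(15928, -1)), Mul(-24209, Pow(-20188, -1)))), Rational(1, 2)) = Pow(Add(Mul(Pow(Add(96, -16), -1), Add(-208, -16)), Add(Mul(-10259, Rational(1, 15928)), Mul(-24209, Rational(-1, 20188)))), Rational(1, 2)) = Pow(Add(Mul(Pow(80, -1), -224), Add(Rational(-10259, 15928), Rational(24209, 20188))), Rational(1, 2)) = Pow(Add(Mul(Rational(1, 80), -224), Rational(44623065, 80388616)), Rational(1, 2)) = Pow(Add(Rational(-14, 5), Rational(44623065, 80388616)), Rational(1, 2)) = Pow(Rational(-902325299, 401943080), Rational(1, 2)) = Mul(Rational(1, 28710220), I, Pow(1850425560418270, Rational(1, 2)))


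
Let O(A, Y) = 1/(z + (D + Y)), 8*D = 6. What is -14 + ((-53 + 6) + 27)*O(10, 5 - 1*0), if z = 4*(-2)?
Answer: -46/9 ≈ -5.1111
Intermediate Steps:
z = -8
D = ¾ (D = (⅛)*6 = ¾ ≈ 0.75000)
O(A, Y) = 1/(-29/4 + Y) (O(A, Y) = 1/(-8 + (¾ + Y)) = 1/(-29/4 + Y))
-14 + ((-53 + 6) + 27)*O(10, 5 - 1*0) = -14 + ((-53 + 6) + 27)*(4/(-29 + 4*(5 - 1*0))) = -14 + (-47 + 27)*(4/(-29 + 4*(5 + 0))) = -14 - 80/(-29 + 4*5) = -14 - 80/(-29 + 20) = -14 - 80/(-9) = -14 - 80*(-1)/9 = -14 - 20*(-4/9) = -14 + 80/9 = -46/9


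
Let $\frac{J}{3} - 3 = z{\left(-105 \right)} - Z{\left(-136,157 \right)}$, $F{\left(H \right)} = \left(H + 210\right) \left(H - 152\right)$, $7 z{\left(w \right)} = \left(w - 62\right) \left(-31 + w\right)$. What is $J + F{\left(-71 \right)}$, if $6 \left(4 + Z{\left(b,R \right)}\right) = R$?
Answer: $- \frac{298491}{14} \approx -21321.0$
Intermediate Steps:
$Z{\left(b,R \right)} = -4 + \frac{R}{6}$
$z{\left(w \right)} = \frac{\left(-62 + w\right) \left(-31 + w\right)}{7}$ ($z{\left(w \right)} = \frac{\left(w - 62\right) \left(-31 + w\right)}{7} = \frac{\left(-62 + w\right) \left(-31 + w\right)}{7}$)
$F{\left(H \right)} = \left(-152 + H\right) \left(210 + H\right)$ ($F{\left(H \right)} = \left(210 + H\right) \left(-152 + H\right) = \left(-152 + H\right) \left(210 + H\right)$)
$J = \frac{135467}{14}$ ($J = 9 + 3 \left(\left(\frac{1922}{7} - -1395 + \frac{\left(-105\right)^{2}}{7}\right) - \left(-4 + \frac{1}{6} \cdot 157\right)\right) = 9 + 3 \left(\left(\frac{1922}{7} + 1395 + \frac{1}{7} \cdot 11025\right) - \left(-4 + \frac{157}{6}\right)\right) = 9 + 3 \left(\left(\frac{1922}{7} + 1395 + 1575\right) - \frac{133}{6}\right) = 9 + 3 \left(\frac{22712}{7} - \frac{133}{6}\right) = 9 + 3 \cdot \frac{135341}{42} = 9 + \frac{135341}{14} = \frac{135467}{14} \approx 9676.2$)
$J + F{\left(-71 \right)} = \frac{135467}{14} + \left(-31920 + \left(-71\right)^{2} + 58 \left(-71\right)\right) = \frac{135467}{14} - 30997 = - \frac{298491}{14}$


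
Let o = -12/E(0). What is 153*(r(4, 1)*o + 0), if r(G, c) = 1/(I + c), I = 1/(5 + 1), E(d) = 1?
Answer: -11016/7 ≈ -1573.7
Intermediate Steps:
I = ⅙ (I = 1/6 = ⅙ ≈ 0.16667)
o = -12 (o = -12/1 = -12*1 = -12)
r(G, c) = 1/(⅙ + c)
153*(r(4, 1)*o + 0) = 153*((6/(1 + 6*1))*(-12) + 0) = 153*((6/(1 + 6))*(-12) + 0) = 153*((6/7)*(-12) + 0) = 153*(-72/7 + 0) = 153*(-72/7) = -11016/7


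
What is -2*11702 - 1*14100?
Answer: -37504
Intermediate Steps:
-2*11702 - 1*14100 = -23404 - 14100 = -37504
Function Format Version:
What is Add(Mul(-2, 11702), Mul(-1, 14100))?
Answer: -37504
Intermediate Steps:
Add(Mul(-2, 11702), Mul(-1, 14100)) = Add(-23404, -14100) = -37504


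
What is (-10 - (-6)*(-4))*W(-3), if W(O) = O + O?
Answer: 204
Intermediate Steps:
W(O) = 2*O
(-10 - (-6)*(-4))*W(-3) = (-10 - (-6)*(-4))*(2*(-3)) = (-10 - 1*24)*(-6) = (-10 - 24)*(-6) = -34*(-6) = 204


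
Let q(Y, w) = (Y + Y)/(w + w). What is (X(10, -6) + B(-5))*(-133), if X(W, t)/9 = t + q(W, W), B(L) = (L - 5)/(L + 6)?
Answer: 7315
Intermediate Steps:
B(L) = (-5 + L)/(6 + L)
q(Y, w) = Y/w (q(Y, w) = (2*Y)/((2*w)) = (2*Y)*(1/(2*w)) = Y/w)
X(W, t) = 9 + 9*t (X(W, t) = 9*(t + W/W) = 9*(t + 1) = 9*(1 + t) = 9 + 9*t)
(X(10, -6) + B(-5))*(-133) = ((9 + 9*(-6)) + (-5 - 5)/(6 - 5))*(-133) = ((9 - 54) - 10/1)*(-133) = (-45 + 1*(-10))*(-133) = (-45 - 10)*(-133) = -55*(-133) = 7315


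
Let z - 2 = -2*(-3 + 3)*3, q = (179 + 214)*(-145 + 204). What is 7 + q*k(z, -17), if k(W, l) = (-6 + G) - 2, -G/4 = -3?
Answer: 92755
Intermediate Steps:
q = 23187 (q = 393*59 = 23187)
G = 12 (G = -4*(-3) = 12)
z = 2 (z = 2 - 2*(-3 + 3)*3 = 2 - 2*0*3 = 2 + 0*3 = 2 + 0 = 2)
k(W, l) = 4 (k(W, l) = (-6 + 12) - 2 = 6 - 2 = 4)
7 + q*k(z, -17) = 7 + 23187*4 = 7 + 92748 = 92755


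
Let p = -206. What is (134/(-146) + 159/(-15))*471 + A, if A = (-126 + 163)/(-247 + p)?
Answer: -896991557/165345 ≈ -5425.0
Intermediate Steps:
A = -37/453 (A = (-126 + 163)/(-247 - 206) = 37/(-453) = 37*(-1/453) = -37/453 ≈ -0.081678)
(134/(-146) + 159/(-15))*471 + A = (134/(-146) + 159/(-15))*471 - 37/453 = (134*(-1/146) + 159*(-1/15))*471 - 37/453 = (-67/73 - 53/5)*471 - 37/453 = -4204/365*471 - 37/453 = -1980084/365 - 37/453 = -896991557/165345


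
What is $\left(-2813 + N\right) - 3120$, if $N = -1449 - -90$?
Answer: $-7292$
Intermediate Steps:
$N = -1359$ ($N = -1449 + 90 = -1359$)
$\left(-2813 + N\right) - 3120 = \left(-2813 - 1359\right) - 3120 = -4172 - 3120 = -7292$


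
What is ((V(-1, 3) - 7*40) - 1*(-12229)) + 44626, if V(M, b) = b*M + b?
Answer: 56575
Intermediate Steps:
V(M, b) = b + M*b (V(M, b) = M*b + b = b + M*b)
((V(-1, 3) - 7*40) - 1*(-12229)) + 44626 = ((3*(1 - 1) - 7*40) - 1*(-12229)) + 44626 = ((3*0 - 280) + 12229) + 44626 = ((0 - 280) + 12229) + 44626 = (-280 + 12229) + 44626 = 11949 + 44626 = 56575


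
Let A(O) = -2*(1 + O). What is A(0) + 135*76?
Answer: 10258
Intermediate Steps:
A(O) = -2 - 2*O
A(0) + 135*76 = (-2 - 2*0) + 135*76 = (-2 + 0) + 10260 = -2 + 10260 = 10258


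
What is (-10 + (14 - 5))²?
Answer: 1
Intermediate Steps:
(-10 + (14 - 5))² = (-10 + 9)² = (-1)² = 1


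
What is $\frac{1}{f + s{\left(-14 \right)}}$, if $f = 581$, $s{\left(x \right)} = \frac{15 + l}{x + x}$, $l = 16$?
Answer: $\frac{28}{16237} \approx 0.0017245$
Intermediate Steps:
$s{\left(x \right)} = \frac{31}{2 x}$ ($s{\left(x \right)} = \frac{15 + 16}{x + x} = \frac{31}{2 x}$)
$\frac{1}{f + s{\left(-14 \right)}} = \frac{1}{581 + \frac{31}{2 \left(-14\right)}} = \frac{1}{581 + \frac{31}{2} \left(- \frac{1}{14}\right)} = \frac{1}{581 - \frac{31}{28}} = \frac{1}{\frac{16237}{28}} = \frac{28}{16237}$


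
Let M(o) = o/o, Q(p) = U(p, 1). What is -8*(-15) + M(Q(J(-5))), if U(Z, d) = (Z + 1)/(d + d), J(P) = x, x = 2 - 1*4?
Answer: 121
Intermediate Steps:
x = -2 (x = 2 - 4 = -2)
J(P) = -2
U(Z, d) = (1 + Z)/(2*d) (U(Z, d) = (1 + Z)/((2*d)) = (1 + Z)*(1/(2*d)) = (1 + Z)/(2*d))
Q(p) = ½ + p/2 (Q(p) = (½)*(1 + p)/1 = (½)*1*(1 + p) = ½ + p/2)
M(o) = 1
-8*(-15) + M(Q(J(-5))) = -8*(-15) + 1 = 120 + 1 = 121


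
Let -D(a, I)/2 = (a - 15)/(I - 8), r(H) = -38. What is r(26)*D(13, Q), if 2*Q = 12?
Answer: 76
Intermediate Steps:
Q = 6 (Q = (½)*12 = 6)
D(a, I) = -2*(-15 + a)/(-8 + I) (D(a, I) = -2*(a - 15)/(I - 8) = -2*(-15 + a)/(-8 + I))
r(26)*D(13, Q) = -76*(15 - 1*13)/(-8 + 6) = -76*(15 - 13)/(-2) = -76*(-1)*2/2 = -38*(-2) = 76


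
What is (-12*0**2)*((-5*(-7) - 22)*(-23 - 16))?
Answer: 0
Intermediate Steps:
(-12*0**2)*((-5*(-7) - 22)*(-23 - 16)) = (-12*0)*((35 - 22)*(-39)) = 0*(13*(-39)) = 0*(-507) = 0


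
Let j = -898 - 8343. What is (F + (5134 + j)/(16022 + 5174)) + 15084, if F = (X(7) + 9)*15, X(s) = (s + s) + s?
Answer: 329254557/21196 ≈ 15534.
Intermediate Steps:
X(s) = 3*s (X(s) = 2*s + s = 3*s)
j = -9241
F = 450 (F = (3*7 + 9)*15 = (21 + 9)*15 = 30*15 = 450)
(F + (5134 + j)/(16022 + 5174)) + 15084 = (450 + (5134 - 9241)/(16022 + 5174)) + 15084 = (450 - 4107/21196) + 15084 = 9534093/21196 + 15084 = 329254557/21196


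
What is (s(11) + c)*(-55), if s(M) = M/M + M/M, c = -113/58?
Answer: -165/58 ≈ -2.8448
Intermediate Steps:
c = -113/58 (c = -113*1/58 = -113/58 ≈ -1.9483)
s(M) = 2 (s(M) = 1 + 1 = 2)
(s(11) + c)*(-55) = (2 - 113/58)*(-55) = (3/58)*(-55) = -165/58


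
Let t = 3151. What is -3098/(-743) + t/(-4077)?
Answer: 10289353/3029211 ≈ 3.3967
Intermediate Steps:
-3098/(-743) + t/(-4077) = -3098/(-743) + 3151/(-4077) = -3098*(-1/743) + 3151*(-1/4077) = 3098/743 - 3151/4077 = 10289353/3029211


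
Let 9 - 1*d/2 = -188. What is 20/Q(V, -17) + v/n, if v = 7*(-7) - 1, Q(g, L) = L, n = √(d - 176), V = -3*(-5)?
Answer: -20/17 - 25*√218/109 ≈ -4.5629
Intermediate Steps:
d = 394 (d = 18 - 2*(-188) = 18 + 376 = 394)
V = 15
n = √218 (n = √(394 - 176) = √218 ≈ 14.765)
v = -50 (v = -49 - 1 = -50)
20/Q(V, -17) + v/n = 20/(-17) - 50*√218/218 = 20*(-1/17) - 25*√218/109 = -20/17 - 25*√218/109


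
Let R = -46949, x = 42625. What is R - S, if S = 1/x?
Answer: -2001201126/42625 ≈ -46949.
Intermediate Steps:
S = 1/42625 ≈ 2.3460e-5
R - S = -46949 - 1*1/42625 = -46949 - 1/42625 = -2001201126/42625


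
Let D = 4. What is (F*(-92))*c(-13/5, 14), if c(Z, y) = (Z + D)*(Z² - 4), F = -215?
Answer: 1910748/25 ≈ 76430.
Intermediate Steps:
c(Z, y) = (-4 + Z²)*(4 + Z) (c(Z, y) = (Z + 4)*(Z² - 4) = (4 + Z)*(-4 + Z²) = (-4 + Z²)*(4 + Z))
(F*(-92))*c(-13/5, 14) = (-215*(-92))*(-16 + (-13/5)³ - (-52)/5 + 4*(-13/5)²) = 19780*(-16 + (-13*⅕)³ - (-52)/5 + 4*(-13*⅕)²) = 19780*(-16 + (-13/5)³ - 4*(-13/5) + 4*(-13/5)²) = 19780*(-16 - 2197/125 + 52/5 + 4*(169/25)) = 19780*(-16 - 2197/125 + 52/5 + 676/25) = 19780*(483/125) = 1910748/25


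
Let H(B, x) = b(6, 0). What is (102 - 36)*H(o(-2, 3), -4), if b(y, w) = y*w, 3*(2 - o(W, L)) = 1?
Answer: 0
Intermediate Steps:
o(W, L) = 5/3 (o(W, L) = 2 - ⅓*1 = 2 - ⅓ = 5/3)
b(y, w) = w*y
H(B, x) = 0 (H(B, x) = 0*6 = 0)
(102 - 36)*H(o(-2, 3), -4) = (102 - 36)*0 = 66*0 = 0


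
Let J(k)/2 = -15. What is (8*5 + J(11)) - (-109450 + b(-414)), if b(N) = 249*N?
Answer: 212546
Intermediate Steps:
J(k) = -30 (J(k) = 2*(-15) = -30)
(8*5 + J(11)) - (-109450 + b(-414)) = (8*5 - 30) - (-109450 + 249*(-414)) = (40 - 30) - (-109450 - 103086) = 10 - 1*(-212536) = 10 + 212536 = 212546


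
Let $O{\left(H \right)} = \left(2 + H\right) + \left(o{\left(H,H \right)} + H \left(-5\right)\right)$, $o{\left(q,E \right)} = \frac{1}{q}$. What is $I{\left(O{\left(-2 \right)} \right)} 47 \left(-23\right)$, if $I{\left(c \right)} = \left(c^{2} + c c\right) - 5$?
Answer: $- \frac{379431}{2} \approx -1.8972 \cdot 10^{5}$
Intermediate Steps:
$O{\left(H \right)} = 2 + \frac{1}{H} - 4 H$ ($O{\left(H \right)} = \left(2 + H\right) + \left(\frac{1}{H} + H \left(-5\right)\right) = \left(2 + H\right) - \left(- \frac{1}{H} + 5 H\right) = 2 + \frac{1}{H} - 4 H$)
$I{\left(c \right)} = -5 + 2 c^{2}$ ($I{\left(c \right)} = \left(c^{2} + c^{2}\right) - 5 = 2 c^{2} - 5 = -5 + 2 c^{2}$)
$I{\left(O{\left(-2 \right)} \right)} 47 \left(-23\right) = \left(-5 + 2 \left(2 + \frac{1}{-2} - -8\right)^{2}\right) 47 \left(-23\right) = \left(-5 + 2 \left(2 - \frac{1}{2} + 8\right)^{2}\right) 47 \left(-23\right) = \left(-5 + 2 \left(\frac{19}{2}\right)^{2}\right) 47 \left(-23\right) = \left(-5 + 2 \cdot \frac{361}{4}\right) 47 \left(-23\right) = \left(-5 + \frac{361}{2}\right) 47 \left(-23\right) = \frac{351}{2} \cdot 47 \left(-23\right) = \frac{16497}{2} \left(-23\right) = - \frac{379431}{2}$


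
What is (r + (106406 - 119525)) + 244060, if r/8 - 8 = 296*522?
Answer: 1467101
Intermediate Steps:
r = 1236160 (r = 64 + 8*(296*522) = 64 + 8*154512 = 64 + 1236096 = 1236160)
(r + (106406 - 119525)) + 244060 = (1236160 + (106406 - 119525)) + 244060 = (1236160 - 13119) + 244060 = 1223041 + 244060 = 1467101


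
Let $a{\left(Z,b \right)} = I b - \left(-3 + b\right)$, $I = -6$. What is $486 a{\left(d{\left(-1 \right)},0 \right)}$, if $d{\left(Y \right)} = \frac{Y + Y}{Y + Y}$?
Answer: $1458$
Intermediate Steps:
$d{\left(Y \right)} = 1$ ($d{\left(Y \right)} = \frac{2 Y}{2 Y} = 2 Y \frac{1}{2 Y} = 1$)
$a{\left(Z,b \right)} = 3 - 7 b$ ($a{\left(Z,b \right)} = - 6 b - \left(-3 + b\right) = 3 - 7 b$)
$486 a{\left(d{\left(-1 \right)},0 \right)} = 486 \left(3 - 0\right) = 486 \left(3 + 0\right) = 486 \cdot 3 = 1458$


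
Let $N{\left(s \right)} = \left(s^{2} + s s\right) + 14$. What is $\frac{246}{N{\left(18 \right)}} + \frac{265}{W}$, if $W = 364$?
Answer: $\frac{132487}{120484} \approx 1.0996$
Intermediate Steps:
$N{\left(s \right)} = 14 + 2 s^{2}$ ($N{\left(s \right)} = \left(s^{2} + s^{2}\right) + 14 = 2 s^{2} + 14 = 14 + 2 s^{2}$)
$\frac{246}{N{\left(18 \right)}} + \frac{265}{W} = \frac{246}{14 + 2 \cdot 18^{2}} + \frac{265}{364} = \frac{246}{14 + 2 \cdot 324} + 265 \cdot \frac{1}{364} = \frac{246}{14 + 648} + \frac{265}{364} = \frac{246}{662} + \frac{265}{364} = 246 \cdot \frac{1}{662} + \frac{265}{364} = \frac{123}{331} + \frac{265}{364} = \frac{132487}{120484}$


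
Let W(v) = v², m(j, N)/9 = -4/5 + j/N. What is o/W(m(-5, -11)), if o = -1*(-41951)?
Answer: 126901775/29241 ≈ 4339.9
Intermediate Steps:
m(j, N) = -36/5 + 9*j/N (m(j, N) = 9*(-4/5 + j/N) = 9*(-4*⅕ + j/N) = 9*(-⅘ + j/N) = -36/5 + 9*j/N)
o = 41951
o/W(m(-5, -11)) = 41951/((-36/5 + 9*(-5)/(-11))²) = 41951/((-36/5 + 9*(-5)*(-1/11))²) = 41951/((-36/5 + 45/11)²) = 41951/((-171/55)²) = 41951/(29241/3025) = 41951*(3025/29241) = 126901775/29241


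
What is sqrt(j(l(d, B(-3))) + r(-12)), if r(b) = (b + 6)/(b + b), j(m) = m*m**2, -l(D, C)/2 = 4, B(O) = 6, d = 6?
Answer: I*sqrt(2047)/2 ≈ 22.622*I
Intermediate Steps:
l(D, C) = -8 (l(D, C) = -2*4 = -8)
j(m) = m**3
r(b) = (6 + b)/(2*b) (r(b) = (6 + b)/((2*b)) = (6 + b)*(1/(2*b)) = (6 + b)/(2*b))
sqrt(j(l(d, B(-3))) + r(-12)) = sqrt((-8)**3 + (1/2)*(6 - 12)/(-12)) = sqrt(-512 + (1/2)*(-1/12)*(-6)) = sqrt(-512 + 1/4) = sqrt(-2047/4) = I*sqrt(2047)/2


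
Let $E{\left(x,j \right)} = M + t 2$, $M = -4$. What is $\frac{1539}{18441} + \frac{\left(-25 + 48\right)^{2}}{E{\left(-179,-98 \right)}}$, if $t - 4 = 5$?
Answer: $\frac{362105}{9562} \approx 37.869$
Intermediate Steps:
$t = 9$ ($t = 4 + 5 = 9$)
$E{\left(x,j \right)} = 14$ ($E{\left(x,j \right)} = -4 + 9 \cdot 2 = -4 + 18 = 14$)
$\frac{1539}{18441} + \frac{\left(-25 + 48\right)^{2}}{E{\left(-179,-98 \right)}} = \frac{1539}{18441} + \frac{\left(-25 + 48\right)^{2}}{14} = 1539 \cdot \frac{1}{18441} + 23^{2} \cdot \frac{1}{14} = \frac{57}{683} + 529 \cdot \frac{1}{14} = \frac{57}{683} + \frac{529}{14} = \frac{362105}{9562}$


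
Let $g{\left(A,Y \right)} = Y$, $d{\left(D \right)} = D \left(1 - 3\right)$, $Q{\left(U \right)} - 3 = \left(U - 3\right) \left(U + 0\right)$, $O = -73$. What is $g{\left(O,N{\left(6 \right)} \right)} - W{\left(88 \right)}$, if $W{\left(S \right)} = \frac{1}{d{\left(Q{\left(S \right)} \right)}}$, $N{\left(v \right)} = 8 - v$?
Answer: $\frac{29933}{14966} \approx 2.0001$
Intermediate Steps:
$Q{\left(U \right)} = 3 + U \left(-3 + U\right)$ ($Q{\left(U \right)} = 3 + \left(U - 3\right) \left(U + 0\right) = 3 + \left(-3 + U\right) U = 3 + U \left(-3 + U\right)$)
$d{\left(D \right)} = - 2 D$ ($d{\left(D \right)} = D \left(-2\right) = - 2 D$)
$W{\left(S \right)} = \frac{1}{-6 - 2 S^{2} + 6 S}$ ($W{\left(S \right)} = \frac{1}{\left(-2\right) \left(3 + S^{2} - 3 S\right)} = \frac{1}{-6 - 2 S^{2} + 6 S}$)
$g{\left(O,N{\left(6 \right)} \right)} - W{\left(88 \right)} = \left(8 - 6\right) - \frac{1}{2 \left(-3 - 88^{2} + 3 \cdot 88\right)} = \left(8 - 6\right) - \frac{1}{2 \left(-3 - 7744 + 264\right)} = 2 - \frac{1}{2 \left(-3 - 7744 + 264\right)} = 2 - \frac{1}{2 \left(-7483\right)} = 2 - \frac{1}{2} \left(- \frac{1}{7483}\right) = 2 - - \frac{1}{14966} = 2 + \frac{1}{14966} = \frac{29933}{14966}$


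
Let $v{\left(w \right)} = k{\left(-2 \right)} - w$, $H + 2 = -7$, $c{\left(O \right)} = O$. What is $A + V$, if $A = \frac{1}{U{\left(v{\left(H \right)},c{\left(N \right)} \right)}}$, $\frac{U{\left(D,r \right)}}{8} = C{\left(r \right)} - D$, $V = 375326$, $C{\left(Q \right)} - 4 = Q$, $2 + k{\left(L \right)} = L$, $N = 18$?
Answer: $\frac{51044337}{136} \approx 3.7533 \cdot 10^{5}$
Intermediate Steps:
$k{\left(L \right)} = -2 + L$
$C{\left(Q \right)} = 4 + Q$
$H = -9$ ($H = -2 - 7 = -9$)
$v{\left(w \right)} = -4 - w$ ($v{\left(w \right)} = \left(-2 - 2\right) - w = -4 - w$)
$U{\left(D,r \right)} = 32 - 8 D + 8 r$ ($U{\left(D,r \right)} = 8 \left(\left(4 + r\right) - D\right) = 8 \left(4 + r - D\right) = 32 - 8 D + 8 r$)
$A = \frac{1}{136}$ ($A = \frac{1}{32 - 8 \left(-4 - -9\right) + 8 \cdot 18} = \frac{1}{32 - 8 \left(-4 + 9\right) + 144} = \frac{1}{32 - 40 + 144} = \frac{1}{136} \approx 0.0073529$)
$A + V = \frac{1}{136} + 375326 = \frac{51044337}{136}$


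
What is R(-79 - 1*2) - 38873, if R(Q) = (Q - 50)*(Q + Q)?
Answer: -17651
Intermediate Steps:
R(Q) = 2*Q*(-50 + Q) (R(Q) = (-50 + Q)*(2*Q) = 2*Q*(-50 + Q))
R(-79 - 1*2) - 38873 = 2*(-79 - 1*2)*(-50 + (-79 - 1*2)) - 38873 = 2*(-79 - 2)*(-50 + (-79 - 2)) - 38873 = 2*(-81)*(-50 - 81) - 38873 = 2*(-81)*(-131) - 38873 = 21222 - 38873 = -17651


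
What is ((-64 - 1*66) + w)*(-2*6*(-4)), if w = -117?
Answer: -11856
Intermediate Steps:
((-64 - 1*66) + w)*(-2*6*(-4)) = ((-64 - 1*66) - 117)*(-2*6*(-4)) = ((-64 - 66) - 117)*(-12*(-4)) = (-130 - 117)*48 = -247*48 = -11856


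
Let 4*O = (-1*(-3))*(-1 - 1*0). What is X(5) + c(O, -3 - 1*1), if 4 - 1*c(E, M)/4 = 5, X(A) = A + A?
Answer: 6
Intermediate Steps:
X(A) = 2*A
O = -¾ (O = ((-1*(-3))*(-1 - 1*0))/4 = (3*(-1 + 0))/4 = (3*(-1))/4 = (¼)*(-3) = -¾ ≈ -0.75000)
c(E, M) = -4 (c(E, M) = 16 - 4*5 = 16 - 20 = -4)
X(5) + c(O, -3 - 1*1) = 2*5 - 4 = 10 - 4 = 6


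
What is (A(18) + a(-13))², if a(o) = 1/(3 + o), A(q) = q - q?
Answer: 1/100 ≈ 0.010000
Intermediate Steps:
A(q) = 0
(A(18) + a(-13))² = (0 + 1/(3 - 13))² = (0 + 1/(-10))² = (0 - ⅒)² = (-⅒)² = 1/100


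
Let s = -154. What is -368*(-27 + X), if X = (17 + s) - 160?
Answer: 119232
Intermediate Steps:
X = -297 (X = (17 - 154) - 160 = -137 - 160 = -297)
-368*(-27 + X) = -368*(-27 - 297) = -368*(-324) = 119232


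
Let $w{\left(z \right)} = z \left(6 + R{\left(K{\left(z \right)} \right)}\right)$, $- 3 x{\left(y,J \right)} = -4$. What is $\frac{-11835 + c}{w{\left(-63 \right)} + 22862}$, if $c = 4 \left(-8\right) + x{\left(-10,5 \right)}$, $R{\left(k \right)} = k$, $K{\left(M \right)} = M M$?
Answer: $\frac{35597}{682689} \approx 0.052142$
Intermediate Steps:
$K{\left(M \right)} = M^{2}$
$x{\left(y,J \right)} = \frac{4}{3}$ ($x{\left(y,J \right)} = \left(- \frac{1}{3}\right) \left(-4\right) = \frac{4}{3}$)
$w{\left(z \right)} = z \left(6 + z^{2}\right)$
$c = - \frac{92}{3}$ ($c = 4 \left(-8\right) + \frac{4}{3} = -32 + \frac{4}{3} = - \frac{92}{3} \approx -30.667$)
$\frac{-11835 + c}{w{\left(-63 \right)} + 22862} = \frac{-11835 - \frac{92}{3}}{- 63 \left(6 + \left(-63\right)^{2}\right) + 22862} = - \frac{35597}{3 \left(- 63 \left(6 + 3969\right) + 22862\right)} = - \frac{35597}{3 \left(\left(-63\right) 3975 + 22862\right)} = - \frac{35597}{3 \left(-250425 + 22862\right)} = - \frac{35597}{3 \left(-227563\right)} = \left(- \frac{35597}{3}\right) \left(- \frac{1}{227563}\right) = \frac{35597}{682689}$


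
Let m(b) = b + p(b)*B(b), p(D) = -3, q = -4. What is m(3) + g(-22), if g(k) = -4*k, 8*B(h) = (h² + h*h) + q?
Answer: 343/4 ≈ 85.750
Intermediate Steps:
B(h) = -½ + h²/4 (B(h) = ((h² + h*h) - 4)/8 = ((h² + h²) - 4)/8 = (2*h² - 4)/8 = (-4 + 2*h²)/8 = -½ + h²/4)
m(b) = 3/2 + b - 3*b²/4 (m(b) = b - 3*(-½ + b²/4) = b + (3/2 - 3*b²/4) = 3/2 + b - 3*b²/4)
m(3) + g(-22) = (3/2 + 3 - ¾*3²) - 4*(-22) = (3/2 + 3 - ¾*9) + 88 = (3/2 + 3 - 27/4) + 88 = -9/4 + 88 = 343/4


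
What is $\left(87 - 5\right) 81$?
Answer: $6642$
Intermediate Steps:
$\left(87 - 5\right) 81 = 82 \cdot 81 = 6642$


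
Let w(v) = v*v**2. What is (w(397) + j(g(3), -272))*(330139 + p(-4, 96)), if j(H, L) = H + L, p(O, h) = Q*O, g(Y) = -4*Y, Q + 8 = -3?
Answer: 20659711769487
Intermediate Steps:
Q = -11 (Q = -8 - 3 = -11)
p(O, h) = -11*O
w(v) = v**3
(w(397) + j(g(3), -272))*(330139 + p(-4, 96)) = (397**3 + (-4*3 - 272))*(330139 - 11*(-4)) = (62570773 + (-12 - 272))*(330139 + 44) = (62570773 - 284)*330183 = 62570489*330183 = 20659711769487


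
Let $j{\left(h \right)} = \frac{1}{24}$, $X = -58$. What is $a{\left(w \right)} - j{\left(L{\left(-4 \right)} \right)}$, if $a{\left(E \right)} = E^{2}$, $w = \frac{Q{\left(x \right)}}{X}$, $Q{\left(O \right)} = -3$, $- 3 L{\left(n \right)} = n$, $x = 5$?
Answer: $- \frac{787}{20184} \approx -0.038991$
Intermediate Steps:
$L{\left(n \right)} = - \frac{n}{3}$
$j{\left(h \right)} = \frac{1}{24}$
$w = \frac{3}{58}$ ($w = - \frac{3}{-58} = \left(-3\right) \left(- \frac{1}{58}\right) = \frac{3}{58} \approx 0.051724$)
$a{\left(w \right)} - j{\left(L{\left(-4 \right)} \right)} = \left(\frac{3}{58}\right)^{2} - \frac{1}{24} = \frac{9}{3364} - \frac{1}{24} = - \frac{787}{20184}$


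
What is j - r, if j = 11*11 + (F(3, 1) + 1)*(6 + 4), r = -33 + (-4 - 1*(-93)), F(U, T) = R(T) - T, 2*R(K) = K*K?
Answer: 70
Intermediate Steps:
R(K) = K**2/2 (R(K) = (K*K)/2 = K**2/2)
F(U, T) = T**2/2 - T
r = 56 (r = -33 + (-4 + 93) = -33 + 89 = 56)
j = 126 (j = 11*11 + ((1/2)*1*(-2 + 1) + 1)*(6 + 4) = 121 + ((1/2)*1*(-1) + 1)*10 = 121 + (-1/2 + 1)*10 = 121 + (1/2)*10 = 121 + 5 = 126)
j - r = 126 - 1*56 = 126 - 56 = 70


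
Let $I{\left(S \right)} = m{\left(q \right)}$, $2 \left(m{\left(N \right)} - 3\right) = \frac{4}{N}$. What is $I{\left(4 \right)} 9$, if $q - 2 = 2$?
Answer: $\frac{63}{2} \approx 31.5$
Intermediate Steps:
$q = 4$ ($q = 2 + 2 = 4$)
$m{\left(N \right)} = 3 + \frac{2}{N}$ ($m{\left(N \right)} = 3 + \frac{4 \frac{1}{N}}{2} = 3 + \frac{2}{N}$)
$I{\left(S \right)} = \frac{7}{2}$ ($I{\left(S \right)} = 3 + \frac{2}{4} = 3 + 2 \cdot \frac{1}{4} = 3 + \frac{1}{2} = \frac{7}{2}$)
$I{\left(4 \right)} 9 = \frac{7}{2} \cdot 9 = \frac{63}{2}$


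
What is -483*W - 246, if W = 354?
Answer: -171228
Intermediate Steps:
-483*W - 246 = -483*354 - 246 = -170982 - 246 = -171228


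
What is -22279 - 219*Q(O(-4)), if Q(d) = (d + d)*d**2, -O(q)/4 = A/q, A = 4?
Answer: -50311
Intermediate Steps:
O(q) = -16/q
Q(d) = 2*d**3 (Q(d) = (2*d)*d**2 = 2*d**3)
-22279 - 219*Q(O(-4)) = -22279 - 219*2*(-16/(-4))**3 = -22279 - 219*2*(-16*(-1/4))**3 = -22279 - 219*2*4**3 = -22279 - 219*2*64 = -22279 - 219*128 = -22279 - 1*28032 = -22279 - 28032 = -50311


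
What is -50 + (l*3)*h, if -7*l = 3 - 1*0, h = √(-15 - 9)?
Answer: -50 - 18*I*√6/7 ≈ -50.0 - 6.2987*I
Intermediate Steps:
h = 2*I*√6 (h = √(-24) = 2*I*√6 ≈ 4.899*I)
l = -3/7 (l = -(3 - 1*0)/7 = -(3 + 0)/7 = -⅐*3 = -3/7 ≈ -0.42857)
-50 + (l*3)*h = -50 + (-3/7*3)*(2*I*√6) = -50 - 18*I*√6/7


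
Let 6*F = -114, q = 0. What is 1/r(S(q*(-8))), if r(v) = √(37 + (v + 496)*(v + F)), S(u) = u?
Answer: -I*√1043/3129 ≈ -0.010321*I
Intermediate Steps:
F = -19 (F = (⅙)*(-114) = -19)
r(v) = √(37 + (-19 + v)*(496 + v)) (r(v) = √(37 + (v + 496)*(v - 19)) = √(37 + (496 + v)*(-19 + v)) = √(37 + (-19 + v)*(496 + v)))
1/r(S(q*(-8))) = 1/(√(-9387 + (0*(-8))² + 477*(0*(-8)))) = 1/(√(-9387 + 0² + 477*0)) = 1/(√(-9387 + 0 + 0)) = 1/(√(-9387)) = 1/(3*I*√1043) = -I*√1043/3129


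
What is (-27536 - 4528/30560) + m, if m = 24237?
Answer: -6301373/1910 ≈ -3299.1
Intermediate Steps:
(-27536 - 4528/30560) + m = (-27536 - 4528/30560) + 24237 = (-27536 - 4528*1/30560) + 24237 = (-27536 - 283/1910) + 24237 = -52594043/1910 + 24237 = -6301373/1910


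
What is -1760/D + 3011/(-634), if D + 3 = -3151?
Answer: -4190427/999818 ≈ -4.1912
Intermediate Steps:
D = -3154 (D = -3 - 3151 = -3154)
-1760/D + 3011/(-634) = -1760/(-3154) + 3011/(-634) = -1760*(-1/3154) + 3011*(-1/634) = 880/1577 - 3011/634 = -4190427/999818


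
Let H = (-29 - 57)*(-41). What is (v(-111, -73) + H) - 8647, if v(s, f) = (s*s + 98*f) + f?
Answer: -27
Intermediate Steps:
H = 3526 (H = -86*(-41) = 3526)
v(s, f) = s² + 99*f (v(s, f) = (s² + 98*f) + f = s² + 99*f)
(v(-111, -73) + H) - 8647 = (((-111)² + 99*(-73)) + 3526) - 8647 = ((12321 - 7227) + 3526) - 8647 = (5094 + 3526) - 8647 = 8620 - 8647 = -27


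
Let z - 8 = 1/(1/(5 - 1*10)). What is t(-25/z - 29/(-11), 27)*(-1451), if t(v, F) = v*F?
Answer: 2455092/11 ≈ 2.2319e+5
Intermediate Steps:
z = 3 (z = 8 + 1/(1/(5 - 1*10)) = 8 + 1/(1/(5 - 10)) = 8 + 1/(1/(-5)) = 8 + 1/(-1/5) = 8 - 5 = 3)
t(v, F) = F*v
t(-25/z - 29/(-11), 27)*(-1451) = (27*(-25/3 - 29/(-11)))*(-1451) = (27*(-25*1/3 - 29*(-1/11)))*(-1451) = (27*(-25/3 + 29/11))*(-1451) = (27*(-188/33))*(-1451) = -1692/11*(-1451) = 2455092/11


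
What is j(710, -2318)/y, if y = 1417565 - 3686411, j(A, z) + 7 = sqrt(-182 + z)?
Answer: 7/2268846 - 25*I/1134423 ≈ 3.0853e-6 - 2.2038e-5*I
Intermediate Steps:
j(A, z) = -7 + sqrt(-182 + z)
y = -2268846
j(710, -2318)/y = (-7 + sqrt(-182 - 2318))/(-2268846) = (-7 + sqrt(-2500))*(-1/2268846) = (-7 + 50*I)*(-1/2268846) = 7/2268846 - 25*I/1134423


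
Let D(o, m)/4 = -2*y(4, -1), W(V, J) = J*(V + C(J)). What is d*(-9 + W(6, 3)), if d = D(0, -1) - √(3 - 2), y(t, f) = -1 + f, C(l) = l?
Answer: 270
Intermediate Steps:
W(V, J) = J*(J + V) (W(V, J) = J*(V + J) = J*(J + V))
D(o, m) = 16 (D(o, m) = 4*(-2*(-1 - 1)) = 4*(-2*(-2)) = 4*4 = 16)
d = 15 (d = 16 - √(3 - 2) = 16 - √1 = 16 - 1*1 = 16 - 1 = 15)
d*(-9 + W(6, 3)) = 15*(-9 + 3*(3 + 6)) = 15*(-9 + 3*9) = 15*(-9 + 27) = 15*18 = 270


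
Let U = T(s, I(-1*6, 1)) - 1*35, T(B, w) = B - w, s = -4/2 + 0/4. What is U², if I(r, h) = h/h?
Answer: 1444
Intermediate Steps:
I(r, h) = 1
s = -2 (s = -4*½ + 0*(¼) = -2 + 0 = -2)
U = -38 (U = (-2 - 1*1) - 1*35 = (-2 - 1) - 35 = -3 - 35 = -38)
U² = (-38)² = 1444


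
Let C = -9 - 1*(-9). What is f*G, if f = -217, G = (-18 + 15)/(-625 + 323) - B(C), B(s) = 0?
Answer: -651/302 ≈ -2.1556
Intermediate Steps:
C = 0 (C = -9 + 9 = 0)
G = 3/302 (G = (-18 + 15)/(-625 + 323) - 1*0 = -3/(-302) + 0 = -3*(-1/302) + 0 = 3/302 + 0 = 3/302 ≈ 0.0099338)
f*G = -217*3/302 = -651/302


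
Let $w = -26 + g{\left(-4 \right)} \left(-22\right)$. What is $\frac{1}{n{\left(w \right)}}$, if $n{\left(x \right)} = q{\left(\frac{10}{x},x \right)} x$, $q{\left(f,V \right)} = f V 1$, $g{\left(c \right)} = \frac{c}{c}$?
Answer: $- \frac{1}{480} \approx -0.0020833$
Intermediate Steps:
$g{\left(c \right)} = 1$
$q{\left(f,V \right)} = V f$ ($q{\left(f,V \right)} = V f 1 = V f$)
$w = -48$ ($w = -26 + 1 \left(-22\right) = -26 - 22 = -48$)
$n{\left(x \right)} = 10 x$ ($n{\left(x \right)} = x \frac{10}{x} x = 10 x$)
$\frac{1}{n{\left(w \right)}} = \frac{1}{10 \left(-48\right)} = \frac{1}{-480} = - \frac{1}{480}$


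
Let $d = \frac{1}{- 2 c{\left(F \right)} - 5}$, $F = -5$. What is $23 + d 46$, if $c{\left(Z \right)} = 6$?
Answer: $\frac{345}{17} \approx 20.294$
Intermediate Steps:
$d = - \frac{1}{17}$ ($d = \frac{1}{\left(-2\right) 6 - 5} = \frac{1}{-12 - 5} = \frac{1}{-17} = - \frac{1}{17} \approx -0.058824$)
$23 + d 46 = 23 - \frac{46}{17} = \frac{345}{17}$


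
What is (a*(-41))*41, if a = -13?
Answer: 21853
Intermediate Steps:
(a*(-41))*41 = -13*(-41)*41 = 533*41 = 21853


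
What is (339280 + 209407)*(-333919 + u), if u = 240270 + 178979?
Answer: 46819461710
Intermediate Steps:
u = 419249
(339280 + 209407)*(-333919 + u) = (339280 + 209407)*(-333919 + 419249) = 548687*85330 = 46819461710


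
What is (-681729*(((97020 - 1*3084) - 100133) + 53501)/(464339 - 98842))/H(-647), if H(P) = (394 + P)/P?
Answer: -20864785074552/92470741 ≈ -2.2564e+5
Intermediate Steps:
H(P) = (394 + P)/P
(-681729*(((97020 - 1*3084) - 100133) + 53501)/(464339 - 98842))/H(-647) = (-681729*(((97020 - 1*3084) - 100133) + 53501)/(464339 - 98842))/(((394 - 647)/(-647))) = (-(-31790386728/365497 + 681729*(97020 - 3084)/365497))/((-1/647*(-253))) = (-681729/(365497/((93936 - 100133) + 53501)))/(253/647) = -681729/(365497/(-6197 + 53501))*(647/253) = -681729/(365497/47304)*(647/253) = -681729/(365497*(1/47304))*(647/253) = -681729/365497/47304*(647/253) = -681729*47304/365497*(647/253) = -32248508616/365497*647/253 = -20864785074552/92470741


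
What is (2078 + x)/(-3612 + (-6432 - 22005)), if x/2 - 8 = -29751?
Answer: 19136/10683 ≈ 1.7913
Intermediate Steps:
x = -59486 (x = 16 + 2*(-29751) = 16 - 59502 = -59486)
(2078 + x)/(-3612 + (-6432 - 22005)) = (2078 - 59486)/(-3612 + (-6432 - 22005)) = -57408/(-3612 - 28437) = -57408/(-32049) = -57408*(-1/32049) = 19136/10683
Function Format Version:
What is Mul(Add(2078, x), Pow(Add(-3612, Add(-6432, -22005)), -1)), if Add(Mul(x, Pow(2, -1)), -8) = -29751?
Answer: Rational(19136, 10683) ≈ 1.7913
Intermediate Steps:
x = -59486 (x = Add(16, Mul(2, -29751)) = Add(16, -59502) = -59486)
Mul(Add(2078, x), Pow(Add(-3612, Add(-6432, -22005)), -1)) = Mul(Add(2078, -59486), Pow(Add(-3612, Add(-6432, -22005)), -1)) = Mul(-57408, Pow(Add(-3612, -28437), -1)) = Mul(-57408, Pow(-32049, -1)) = Mul(-57408, Rational(-1, 32049)) = Rational(19136, 10683)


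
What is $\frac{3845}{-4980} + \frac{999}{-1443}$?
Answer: $- \frac{18961}{12948} \approx -1.4644$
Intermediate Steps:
$\frac{3845}{-4980} + \frac{999}{-1443} = 3845 \left(- \frac{1}{4980}\right) + 999 \left(- \frac{1}{1443}\right) = - \frac{769}{996} - \frac{9}{13} = - \frac{18961}{12948}$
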